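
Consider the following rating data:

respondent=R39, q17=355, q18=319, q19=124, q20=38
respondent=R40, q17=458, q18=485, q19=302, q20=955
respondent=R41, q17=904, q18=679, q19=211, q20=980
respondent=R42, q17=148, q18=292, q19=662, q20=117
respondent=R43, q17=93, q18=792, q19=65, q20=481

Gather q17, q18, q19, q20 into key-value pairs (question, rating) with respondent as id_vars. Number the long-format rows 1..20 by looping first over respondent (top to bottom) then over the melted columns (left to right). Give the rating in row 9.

904

20 rows total (5 × 4). Row 9: index ⌊(9-1)/4⌋ = 2 into respondent → R41; (9-1) mod 4 = 0 into the melted columns → q17.
So row 9 is (R41, q17, 904); rating = 904.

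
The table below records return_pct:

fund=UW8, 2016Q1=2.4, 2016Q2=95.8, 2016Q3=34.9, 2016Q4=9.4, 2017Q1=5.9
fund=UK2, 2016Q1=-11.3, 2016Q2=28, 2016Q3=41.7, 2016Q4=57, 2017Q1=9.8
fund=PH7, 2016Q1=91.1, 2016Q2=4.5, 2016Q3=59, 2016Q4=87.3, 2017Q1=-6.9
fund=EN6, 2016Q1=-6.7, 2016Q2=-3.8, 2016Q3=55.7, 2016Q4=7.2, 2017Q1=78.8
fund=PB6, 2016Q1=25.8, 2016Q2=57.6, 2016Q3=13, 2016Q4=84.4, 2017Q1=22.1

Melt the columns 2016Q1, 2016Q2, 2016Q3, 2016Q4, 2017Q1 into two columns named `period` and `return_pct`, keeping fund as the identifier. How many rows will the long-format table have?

5 fund values × 5 melted columns = 25 rows.

25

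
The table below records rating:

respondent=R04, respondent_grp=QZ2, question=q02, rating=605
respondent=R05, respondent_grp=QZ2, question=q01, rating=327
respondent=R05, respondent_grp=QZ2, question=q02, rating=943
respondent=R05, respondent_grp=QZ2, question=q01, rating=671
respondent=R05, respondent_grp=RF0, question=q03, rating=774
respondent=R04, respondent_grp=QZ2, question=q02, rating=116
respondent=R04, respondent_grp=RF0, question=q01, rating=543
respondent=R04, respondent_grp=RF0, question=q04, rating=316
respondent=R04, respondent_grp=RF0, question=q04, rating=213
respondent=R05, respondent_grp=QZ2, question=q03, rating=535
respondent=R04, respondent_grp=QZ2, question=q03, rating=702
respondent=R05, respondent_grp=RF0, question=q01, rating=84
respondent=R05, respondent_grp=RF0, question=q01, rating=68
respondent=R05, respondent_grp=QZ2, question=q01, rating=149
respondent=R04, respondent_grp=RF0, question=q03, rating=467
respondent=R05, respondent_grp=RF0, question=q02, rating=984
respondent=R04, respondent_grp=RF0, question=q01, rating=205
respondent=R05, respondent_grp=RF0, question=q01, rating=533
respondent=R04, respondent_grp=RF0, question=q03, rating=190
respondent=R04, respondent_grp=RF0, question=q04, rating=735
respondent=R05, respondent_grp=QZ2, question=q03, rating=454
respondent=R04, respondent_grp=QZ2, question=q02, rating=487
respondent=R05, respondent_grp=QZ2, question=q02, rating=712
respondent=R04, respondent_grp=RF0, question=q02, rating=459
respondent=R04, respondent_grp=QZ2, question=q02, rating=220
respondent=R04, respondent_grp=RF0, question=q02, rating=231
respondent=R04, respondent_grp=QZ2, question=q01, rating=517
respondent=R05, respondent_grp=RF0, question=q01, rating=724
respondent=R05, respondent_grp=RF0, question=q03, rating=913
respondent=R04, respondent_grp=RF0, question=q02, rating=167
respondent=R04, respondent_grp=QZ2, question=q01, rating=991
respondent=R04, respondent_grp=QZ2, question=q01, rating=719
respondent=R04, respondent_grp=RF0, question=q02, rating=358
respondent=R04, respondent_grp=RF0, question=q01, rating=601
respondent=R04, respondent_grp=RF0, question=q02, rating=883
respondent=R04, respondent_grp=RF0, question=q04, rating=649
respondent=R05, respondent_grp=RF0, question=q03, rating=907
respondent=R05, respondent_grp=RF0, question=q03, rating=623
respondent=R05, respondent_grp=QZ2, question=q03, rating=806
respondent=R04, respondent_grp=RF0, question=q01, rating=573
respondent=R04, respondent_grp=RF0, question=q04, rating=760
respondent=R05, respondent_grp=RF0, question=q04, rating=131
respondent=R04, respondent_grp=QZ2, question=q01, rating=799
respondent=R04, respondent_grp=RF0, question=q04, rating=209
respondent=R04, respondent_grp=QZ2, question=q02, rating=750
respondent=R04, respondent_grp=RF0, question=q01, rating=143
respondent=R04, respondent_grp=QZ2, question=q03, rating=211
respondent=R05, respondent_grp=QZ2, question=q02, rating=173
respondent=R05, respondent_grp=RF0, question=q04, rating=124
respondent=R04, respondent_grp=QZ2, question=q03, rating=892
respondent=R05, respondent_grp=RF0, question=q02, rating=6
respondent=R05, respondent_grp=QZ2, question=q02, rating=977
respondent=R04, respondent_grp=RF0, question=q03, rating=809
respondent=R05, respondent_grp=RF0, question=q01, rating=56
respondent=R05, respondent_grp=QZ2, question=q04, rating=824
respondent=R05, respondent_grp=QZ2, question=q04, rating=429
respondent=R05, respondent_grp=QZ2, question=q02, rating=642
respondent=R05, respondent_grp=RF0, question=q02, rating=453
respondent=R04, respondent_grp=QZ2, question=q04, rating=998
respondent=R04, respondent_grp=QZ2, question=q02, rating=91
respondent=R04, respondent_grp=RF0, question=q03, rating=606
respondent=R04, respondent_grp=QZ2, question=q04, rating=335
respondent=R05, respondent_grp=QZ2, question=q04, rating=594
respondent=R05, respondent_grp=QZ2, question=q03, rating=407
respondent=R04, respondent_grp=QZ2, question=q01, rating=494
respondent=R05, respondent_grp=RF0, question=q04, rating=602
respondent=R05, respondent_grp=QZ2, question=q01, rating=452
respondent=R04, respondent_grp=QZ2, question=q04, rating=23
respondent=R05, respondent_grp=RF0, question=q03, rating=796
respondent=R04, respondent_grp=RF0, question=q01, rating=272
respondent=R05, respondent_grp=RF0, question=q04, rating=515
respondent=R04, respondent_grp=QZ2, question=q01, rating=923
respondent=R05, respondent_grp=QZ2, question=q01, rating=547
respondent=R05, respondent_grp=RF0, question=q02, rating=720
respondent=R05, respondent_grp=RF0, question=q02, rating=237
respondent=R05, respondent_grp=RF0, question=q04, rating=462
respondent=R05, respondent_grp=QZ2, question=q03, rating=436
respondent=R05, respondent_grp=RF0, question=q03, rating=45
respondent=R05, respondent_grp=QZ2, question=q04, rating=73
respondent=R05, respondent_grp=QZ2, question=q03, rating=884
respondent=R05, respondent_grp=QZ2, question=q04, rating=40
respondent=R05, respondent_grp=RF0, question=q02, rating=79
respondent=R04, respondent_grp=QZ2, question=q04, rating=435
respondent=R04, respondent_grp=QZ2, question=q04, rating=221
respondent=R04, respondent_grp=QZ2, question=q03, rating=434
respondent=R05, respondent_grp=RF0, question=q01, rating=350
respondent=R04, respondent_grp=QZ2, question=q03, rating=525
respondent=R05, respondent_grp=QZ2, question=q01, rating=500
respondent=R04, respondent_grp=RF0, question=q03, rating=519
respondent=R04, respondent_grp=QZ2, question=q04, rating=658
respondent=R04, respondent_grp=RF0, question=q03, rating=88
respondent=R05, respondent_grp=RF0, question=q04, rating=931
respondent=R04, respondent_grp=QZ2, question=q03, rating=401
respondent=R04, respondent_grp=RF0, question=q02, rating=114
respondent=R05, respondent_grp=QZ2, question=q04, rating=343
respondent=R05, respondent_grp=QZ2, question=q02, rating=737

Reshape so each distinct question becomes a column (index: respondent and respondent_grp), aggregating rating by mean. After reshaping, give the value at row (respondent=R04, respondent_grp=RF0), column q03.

446.50

Rows with respondent=R04, respondent_grp=RF0 and question=q03: rating values are 467, 190, 809, 606, 519, 88.
(467 + 190 + 809 + 606 + 519 + 88) / 6 = 446.50.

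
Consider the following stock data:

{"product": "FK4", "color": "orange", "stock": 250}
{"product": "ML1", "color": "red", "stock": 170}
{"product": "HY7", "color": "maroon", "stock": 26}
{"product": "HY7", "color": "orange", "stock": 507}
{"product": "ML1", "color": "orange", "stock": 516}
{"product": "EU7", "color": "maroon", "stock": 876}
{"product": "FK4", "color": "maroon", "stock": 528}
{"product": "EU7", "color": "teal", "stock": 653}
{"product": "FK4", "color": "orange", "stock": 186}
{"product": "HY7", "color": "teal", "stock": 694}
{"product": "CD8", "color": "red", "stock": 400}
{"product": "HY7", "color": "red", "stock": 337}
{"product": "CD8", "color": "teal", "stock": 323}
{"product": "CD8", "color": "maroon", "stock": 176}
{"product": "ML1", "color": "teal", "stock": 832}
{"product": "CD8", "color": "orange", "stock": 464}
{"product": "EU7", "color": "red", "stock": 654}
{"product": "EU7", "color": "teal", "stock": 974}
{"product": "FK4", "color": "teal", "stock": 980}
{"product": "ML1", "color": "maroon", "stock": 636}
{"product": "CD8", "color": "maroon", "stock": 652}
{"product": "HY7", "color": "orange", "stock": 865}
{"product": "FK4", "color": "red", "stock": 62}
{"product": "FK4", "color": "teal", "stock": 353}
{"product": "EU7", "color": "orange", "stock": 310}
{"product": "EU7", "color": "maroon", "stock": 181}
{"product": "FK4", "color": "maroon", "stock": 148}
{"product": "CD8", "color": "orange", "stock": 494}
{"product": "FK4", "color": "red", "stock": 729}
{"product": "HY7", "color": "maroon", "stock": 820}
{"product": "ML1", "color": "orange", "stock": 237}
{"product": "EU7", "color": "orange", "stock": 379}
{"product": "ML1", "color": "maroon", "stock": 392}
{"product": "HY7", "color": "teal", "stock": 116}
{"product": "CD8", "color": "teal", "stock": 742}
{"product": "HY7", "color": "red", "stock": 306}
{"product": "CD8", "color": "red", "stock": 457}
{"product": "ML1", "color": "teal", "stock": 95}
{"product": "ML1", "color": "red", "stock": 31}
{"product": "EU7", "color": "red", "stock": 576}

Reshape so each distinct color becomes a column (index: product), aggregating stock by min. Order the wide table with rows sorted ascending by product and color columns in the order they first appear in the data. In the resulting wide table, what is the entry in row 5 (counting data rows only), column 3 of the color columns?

392

With rows sorted ascending by product, row 5 is product=ML1. color columns in first-appearance order: orange, red, maroon, teal; column 3 is maroon.
Long rows with product=ML1, color=maroon: min(636, 392) = 392.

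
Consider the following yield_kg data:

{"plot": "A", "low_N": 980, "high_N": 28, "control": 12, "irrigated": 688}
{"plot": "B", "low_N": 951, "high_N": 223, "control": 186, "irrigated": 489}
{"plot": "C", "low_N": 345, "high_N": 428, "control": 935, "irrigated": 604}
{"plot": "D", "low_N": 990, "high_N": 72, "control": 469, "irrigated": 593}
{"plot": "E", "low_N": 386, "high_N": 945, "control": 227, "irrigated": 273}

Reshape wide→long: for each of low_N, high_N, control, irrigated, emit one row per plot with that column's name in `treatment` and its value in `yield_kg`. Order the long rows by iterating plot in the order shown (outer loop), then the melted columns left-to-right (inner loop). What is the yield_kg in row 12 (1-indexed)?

20 rows total (5 × 4). Row 12: index ⌊(12-1)/4⌋ = 2 into plot → C; (12-1) mod 4 = 3 into the melted columns → irrigated.
So row 12 is (C, irrigated, 604); yield_kg = 604.

604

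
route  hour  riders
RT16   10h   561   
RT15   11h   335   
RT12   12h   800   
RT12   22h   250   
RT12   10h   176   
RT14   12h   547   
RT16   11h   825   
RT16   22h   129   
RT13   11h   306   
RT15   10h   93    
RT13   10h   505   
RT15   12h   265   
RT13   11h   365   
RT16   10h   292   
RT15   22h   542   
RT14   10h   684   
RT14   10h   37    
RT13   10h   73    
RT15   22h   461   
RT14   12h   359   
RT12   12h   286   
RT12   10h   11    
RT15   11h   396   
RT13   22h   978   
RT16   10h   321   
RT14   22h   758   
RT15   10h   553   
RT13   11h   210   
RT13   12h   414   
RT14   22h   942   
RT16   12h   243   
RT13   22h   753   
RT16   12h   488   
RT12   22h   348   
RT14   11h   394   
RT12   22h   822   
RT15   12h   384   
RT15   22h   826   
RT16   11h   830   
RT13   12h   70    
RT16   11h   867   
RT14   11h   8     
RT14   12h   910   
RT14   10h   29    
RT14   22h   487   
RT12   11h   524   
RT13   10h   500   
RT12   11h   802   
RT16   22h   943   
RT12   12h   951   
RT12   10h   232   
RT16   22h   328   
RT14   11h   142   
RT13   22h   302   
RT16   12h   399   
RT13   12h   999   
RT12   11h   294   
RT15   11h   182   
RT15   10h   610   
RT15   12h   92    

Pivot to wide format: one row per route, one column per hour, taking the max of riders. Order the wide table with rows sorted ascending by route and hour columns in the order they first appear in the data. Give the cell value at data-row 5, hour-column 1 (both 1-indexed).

With rows sorted ascending by route, row 5 is route=RT16. hour columns in first-appearance order: 10h, 11h, 12h, 22h; column 1 is 10h.
Long rows with route=RT16, hour=10h: max(561, 292, 321) = 561.

561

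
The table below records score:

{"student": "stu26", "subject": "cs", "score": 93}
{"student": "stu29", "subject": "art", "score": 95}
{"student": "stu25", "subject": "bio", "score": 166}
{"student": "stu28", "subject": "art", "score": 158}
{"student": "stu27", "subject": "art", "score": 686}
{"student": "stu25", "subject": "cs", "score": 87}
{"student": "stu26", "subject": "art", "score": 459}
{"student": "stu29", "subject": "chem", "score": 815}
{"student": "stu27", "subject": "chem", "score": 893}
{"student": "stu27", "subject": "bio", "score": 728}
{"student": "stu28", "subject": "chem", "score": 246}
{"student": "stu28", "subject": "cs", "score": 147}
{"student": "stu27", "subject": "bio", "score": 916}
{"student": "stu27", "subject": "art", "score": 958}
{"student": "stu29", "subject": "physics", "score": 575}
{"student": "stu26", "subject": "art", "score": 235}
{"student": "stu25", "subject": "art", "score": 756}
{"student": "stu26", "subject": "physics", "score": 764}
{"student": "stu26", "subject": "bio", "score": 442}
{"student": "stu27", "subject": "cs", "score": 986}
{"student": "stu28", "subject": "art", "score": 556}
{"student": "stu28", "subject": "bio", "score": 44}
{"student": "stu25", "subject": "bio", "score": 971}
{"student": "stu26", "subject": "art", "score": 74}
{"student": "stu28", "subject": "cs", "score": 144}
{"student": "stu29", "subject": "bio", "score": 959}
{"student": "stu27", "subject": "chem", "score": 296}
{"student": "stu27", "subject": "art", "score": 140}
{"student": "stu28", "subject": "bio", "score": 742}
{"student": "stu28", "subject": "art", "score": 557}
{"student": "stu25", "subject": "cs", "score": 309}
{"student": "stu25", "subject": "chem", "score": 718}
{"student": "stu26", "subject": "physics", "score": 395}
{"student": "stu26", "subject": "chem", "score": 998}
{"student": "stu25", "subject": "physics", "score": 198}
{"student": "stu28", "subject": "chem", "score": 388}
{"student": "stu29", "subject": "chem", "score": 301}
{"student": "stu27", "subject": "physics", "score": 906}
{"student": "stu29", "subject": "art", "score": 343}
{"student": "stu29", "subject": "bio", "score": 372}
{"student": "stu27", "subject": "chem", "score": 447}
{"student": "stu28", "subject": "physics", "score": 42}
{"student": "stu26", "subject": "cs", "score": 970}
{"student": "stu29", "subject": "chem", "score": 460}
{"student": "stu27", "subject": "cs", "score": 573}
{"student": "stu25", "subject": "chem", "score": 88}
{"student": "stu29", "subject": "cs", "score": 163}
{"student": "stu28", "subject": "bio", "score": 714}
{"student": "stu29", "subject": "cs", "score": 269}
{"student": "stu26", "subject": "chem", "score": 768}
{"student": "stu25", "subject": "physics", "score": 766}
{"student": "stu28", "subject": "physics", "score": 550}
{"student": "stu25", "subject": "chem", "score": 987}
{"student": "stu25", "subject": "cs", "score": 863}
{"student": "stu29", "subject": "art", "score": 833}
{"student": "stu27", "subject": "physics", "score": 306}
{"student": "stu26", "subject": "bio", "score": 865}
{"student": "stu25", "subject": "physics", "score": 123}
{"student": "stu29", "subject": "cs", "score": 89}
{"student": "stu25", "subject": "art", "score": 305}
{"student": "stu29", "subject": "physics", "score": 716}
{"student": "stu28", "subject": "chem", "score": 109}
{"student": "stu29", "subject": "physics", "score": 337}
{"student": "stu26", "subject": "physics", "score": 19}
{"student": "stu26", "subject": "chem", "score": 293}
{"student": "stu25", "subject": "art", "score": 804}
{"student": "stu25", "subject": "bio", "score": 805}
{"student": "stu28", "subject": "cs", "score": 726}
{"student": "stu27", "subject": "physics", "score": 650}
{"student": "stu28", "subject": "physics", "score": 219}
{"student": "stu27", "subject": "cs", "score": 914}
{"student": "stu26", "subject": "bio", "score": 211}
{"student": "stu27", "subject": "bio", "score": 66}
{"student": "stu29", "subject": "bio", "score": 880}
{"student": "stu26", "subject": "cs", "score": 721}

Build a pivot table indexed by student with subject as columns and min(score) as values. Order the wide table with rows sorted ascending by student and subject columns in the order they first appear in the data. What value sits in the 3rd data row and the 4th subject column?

With rows sorted ascending by student, row 3 is student=stu27. subject columns in first-appearance order: cs, art, bio, chem, physics; column 4 is chem.
Long rows with student=stu27, subject=chem: min(893, 296, 447) = 296.

296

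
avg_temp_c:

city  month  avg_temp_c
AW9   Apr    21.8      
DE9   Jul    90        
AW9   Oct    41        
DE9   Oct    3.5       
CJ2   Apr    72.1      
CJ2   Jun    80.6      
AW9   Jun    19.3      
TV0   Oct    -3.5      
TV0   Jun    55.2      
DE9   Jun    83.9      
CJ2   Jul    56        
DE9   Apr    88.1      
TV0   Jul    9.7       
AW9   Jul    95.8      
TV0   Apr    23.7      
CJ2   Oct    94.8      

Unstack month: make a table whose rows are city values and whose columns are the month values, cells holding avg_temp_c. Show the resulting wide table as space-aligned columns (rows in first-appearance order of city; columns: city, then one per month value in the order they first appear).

city  Apr   Jul   Oct   Jun 
AW9   21.8  95.8  41    19.3
DE9   88.1  90    3.5   83.9
CJ2   72.1  56    94.8  80.6
TV0   23.7  9.7   -3.5  55.2

Columns: city plus the 4 distinct month values (Apr, Jul, Oct, Jun).
For example, row AW9 column Apr takes avg_temp_c=21.8 from the long row (AW9, Apr).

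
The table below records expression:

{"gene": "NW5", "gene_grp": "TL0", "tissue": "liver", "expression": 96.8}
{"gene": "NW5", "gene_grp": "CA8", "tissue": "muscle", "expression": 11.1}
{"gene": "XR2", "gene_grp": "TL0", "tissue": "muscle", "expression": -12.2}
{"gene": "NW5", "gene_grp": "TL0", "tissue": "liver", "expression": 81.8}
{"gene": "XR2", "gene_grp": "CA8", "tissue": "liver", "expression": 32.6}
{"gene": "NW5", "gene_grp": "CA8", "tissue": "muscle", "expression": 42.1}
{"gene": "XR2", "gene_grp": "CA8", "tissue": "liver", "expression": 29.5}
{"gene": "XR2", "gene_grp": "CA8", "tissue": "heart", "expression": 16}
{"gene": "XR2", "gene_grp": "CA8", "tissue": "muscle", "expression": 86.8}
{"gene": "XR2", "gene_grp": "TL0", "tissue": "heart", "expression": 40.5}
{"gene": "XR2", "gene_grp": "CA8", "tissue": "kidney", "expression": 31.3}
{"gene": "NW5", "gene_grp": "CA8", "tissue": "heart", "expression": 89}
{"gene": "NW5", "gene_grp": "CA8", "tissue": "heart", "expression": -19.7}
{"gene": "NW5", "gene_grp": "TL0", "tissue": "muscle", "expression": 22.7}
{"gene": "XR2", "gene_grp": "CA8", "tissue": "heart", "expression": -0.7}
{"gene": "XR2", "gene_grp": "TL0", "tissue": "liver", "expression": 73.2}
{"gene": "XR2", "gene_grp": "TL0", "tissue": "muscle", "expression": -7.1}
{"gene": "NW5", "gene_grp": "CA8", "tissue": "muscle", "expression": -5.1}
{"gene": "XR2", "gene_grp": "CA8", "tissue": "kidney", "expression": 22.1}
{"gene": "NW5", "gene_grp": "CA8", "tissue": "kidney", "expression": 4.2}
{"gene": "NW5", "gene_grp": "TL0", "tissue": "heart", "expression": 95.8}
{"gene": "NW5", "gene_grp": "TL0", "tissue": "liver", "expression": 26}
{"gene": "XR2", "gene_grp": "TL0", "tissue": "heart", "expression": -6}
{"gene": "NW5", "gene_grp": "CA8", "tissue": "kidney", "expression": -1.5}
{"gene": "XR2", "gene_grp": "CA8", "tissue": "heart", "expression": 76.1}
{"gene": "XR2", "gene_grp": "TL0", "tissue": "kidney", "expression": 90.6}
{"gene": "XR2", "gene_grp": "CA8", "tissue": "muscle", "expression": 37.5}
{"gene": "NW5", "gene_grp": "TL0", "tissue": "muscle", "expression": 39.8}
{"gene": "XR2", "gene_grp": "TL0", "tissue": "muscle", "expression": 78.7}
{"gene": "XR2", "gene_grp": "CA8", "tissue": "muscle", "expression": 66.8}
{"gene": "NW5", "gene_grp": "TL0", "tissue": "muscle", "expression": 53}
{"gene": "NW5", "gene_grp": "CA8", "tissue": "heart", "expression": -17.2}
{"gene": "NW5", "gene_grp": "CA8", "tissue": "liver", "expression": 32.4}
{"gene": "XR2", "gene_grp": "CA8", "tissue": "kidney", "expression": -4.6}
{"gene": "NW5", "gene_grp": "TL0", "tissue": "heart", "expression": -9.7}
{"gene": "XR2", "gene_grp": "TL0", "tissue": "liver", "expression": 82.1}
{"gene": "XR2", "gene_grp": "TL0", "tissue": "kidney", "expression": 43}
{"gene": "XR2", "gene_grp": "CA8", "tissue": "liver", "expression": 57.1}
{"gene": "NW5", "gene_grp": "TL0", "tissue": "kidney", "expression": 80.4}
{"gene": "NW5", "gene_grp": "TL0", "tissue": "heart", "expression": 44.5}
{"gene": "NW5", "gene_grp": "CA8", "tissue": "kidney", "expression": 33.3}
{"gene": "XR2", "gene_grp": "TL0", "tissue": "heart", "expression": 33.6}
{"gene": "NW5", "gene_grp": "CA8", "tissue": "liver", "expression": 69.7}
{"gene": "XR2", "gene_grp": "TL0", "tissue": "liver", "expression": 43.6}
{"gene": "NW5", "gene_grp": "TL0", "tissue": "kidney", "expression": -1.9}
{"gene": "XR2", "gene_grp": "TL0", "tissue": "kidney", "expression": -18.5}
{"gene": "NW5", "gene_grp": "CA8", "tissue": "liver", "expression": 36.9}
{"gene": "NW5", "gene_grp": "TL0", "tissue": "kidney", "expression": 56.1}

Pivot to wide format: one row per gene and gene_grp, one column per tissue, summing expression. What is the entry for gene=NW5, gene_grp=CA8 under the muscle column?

Rows with gene=NW5, gene_grp=CA8 and tissue=muscle: expression values are 11.1, 42.1, -5.1.
11.1 + 42.1 + -5.1 = 48.1.

48.1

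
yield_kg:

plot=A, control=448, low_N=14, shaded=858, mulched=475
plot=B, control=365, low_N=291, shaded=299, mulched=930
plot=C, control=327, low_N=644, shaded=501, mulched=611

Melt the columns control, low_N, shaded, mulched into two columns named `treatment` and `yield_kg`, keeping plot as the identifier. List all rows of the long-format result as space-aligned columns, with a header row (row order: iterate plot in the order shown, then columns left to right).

plot  treatment  yield_kg
A     control    448     
A     low_N      14      
A     shaded     858     
A     mulched    475     
B     control    365     
B     low_N      291     
B     shaded     299     
B     mulched    930     
C     control    327     
C     low_N      644     
C     shaded     501     
C     mulched    611     

Each (plot, column) pair becomes one row: 3 × 4 = 12 rows.
For example, (A, control) → yield_kg=448.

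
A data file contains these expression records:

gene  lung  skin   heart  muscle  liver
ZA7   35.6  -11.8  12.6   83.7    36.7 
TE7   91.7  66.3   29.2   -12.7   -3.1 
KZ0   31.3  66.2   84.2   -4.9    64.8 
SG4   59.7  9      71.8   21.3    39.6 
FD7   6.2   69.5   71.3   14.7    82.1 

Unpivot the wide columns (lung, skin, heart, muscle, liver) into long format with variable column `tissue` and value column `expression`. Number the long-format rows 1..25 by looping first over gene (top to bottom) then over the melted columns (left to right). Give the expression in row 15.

25 rows total (5 × 5). Row 15: index ⌊(15-1)/5⌋ = 2 into gene → KZ0; (15-1) mod 5 = 4 into the melted columns → liver.
So row 15 is (KZ0, liver, 64.8); expression = 64.8.

64.8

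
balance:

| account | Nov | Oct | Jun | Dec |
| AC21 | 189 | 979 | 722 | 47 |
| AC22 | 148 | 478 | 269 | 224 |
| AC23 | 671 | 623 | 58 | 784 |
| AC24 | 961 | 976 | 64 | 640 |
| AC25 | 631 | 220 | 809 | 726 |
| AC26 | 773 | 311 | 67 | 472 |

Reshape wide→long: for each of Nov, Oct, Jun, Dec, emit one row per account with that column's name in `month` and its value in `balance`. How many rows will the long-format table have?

6 account values × 4 melted columns = 24 rows.

24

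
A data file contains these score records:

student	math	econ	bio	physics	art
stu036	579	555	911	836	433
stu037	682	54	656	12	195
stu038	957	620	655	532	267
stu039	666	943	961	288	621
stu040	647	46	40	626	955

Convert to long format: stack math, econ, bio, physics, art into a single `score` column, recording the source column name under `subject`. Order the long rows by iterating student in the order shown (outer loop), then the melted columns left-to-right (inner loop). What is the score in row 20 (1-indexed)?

621

25 rows total (5 × 5). Row 20: index ⌊(20-1)/5⌋ = 3 into student → stu039; (20-1) mod 5 = 4 into the melted columns → art.
So row 20 is (stu039, art, 621); score = 621.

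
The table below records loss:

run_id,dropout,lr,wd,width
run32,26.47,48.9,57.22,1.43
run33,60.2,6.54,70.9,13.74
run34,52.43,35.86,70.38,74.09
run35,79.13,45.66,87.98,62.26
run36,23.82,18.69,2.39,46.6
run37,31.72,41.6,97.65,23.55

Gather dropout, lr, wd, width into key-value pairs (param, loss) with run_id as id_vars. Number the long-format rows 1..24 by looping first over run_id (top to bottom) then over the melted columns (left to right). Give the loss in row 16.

62.26

24 rows total (6 × 4). Row 16: index ⌊(16-1)/4⌋ = 3 into run_id → run35; (16-1) mod 4 = 3 into the melted columns → width.
So row 16 is (run35, width, 62.26); loss = 62.26.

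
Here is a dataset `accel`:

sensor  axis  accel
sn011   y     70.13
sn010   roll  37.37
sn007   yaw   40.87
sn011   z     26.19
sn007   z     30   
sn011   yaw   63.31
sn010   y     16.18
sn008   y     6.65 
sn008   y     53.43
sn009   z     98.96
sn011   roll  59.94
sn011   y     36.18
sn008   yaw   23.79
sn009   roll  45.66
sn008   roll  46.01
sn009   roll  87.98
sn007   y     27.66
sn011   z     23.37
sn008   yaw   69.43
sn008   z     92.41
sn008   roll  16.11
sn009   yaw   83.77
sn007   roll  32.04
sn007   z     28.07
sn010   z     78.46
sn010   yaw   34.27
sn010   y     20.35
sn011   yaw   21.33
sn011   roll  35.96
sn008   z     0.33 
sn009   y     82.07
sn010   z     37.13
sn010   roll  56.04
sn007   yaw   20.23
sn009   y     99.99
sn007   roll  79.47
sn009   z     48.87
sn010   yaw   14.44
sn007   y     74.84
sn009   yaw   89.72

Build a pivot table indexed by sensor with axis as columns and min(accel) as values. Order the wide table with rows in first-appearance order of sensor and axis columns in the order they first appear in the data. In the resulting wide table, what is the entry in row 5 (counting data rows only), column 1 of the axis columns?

82.07

With rows in first-appearance order of sensor, row 5 is sensor=sn009. axis columns in first-appearance order: y, roll, yaw, z; column 1 is y.
Long rows with sensor=sn009, axis=y: min(82.07, 99.99) = 82.07.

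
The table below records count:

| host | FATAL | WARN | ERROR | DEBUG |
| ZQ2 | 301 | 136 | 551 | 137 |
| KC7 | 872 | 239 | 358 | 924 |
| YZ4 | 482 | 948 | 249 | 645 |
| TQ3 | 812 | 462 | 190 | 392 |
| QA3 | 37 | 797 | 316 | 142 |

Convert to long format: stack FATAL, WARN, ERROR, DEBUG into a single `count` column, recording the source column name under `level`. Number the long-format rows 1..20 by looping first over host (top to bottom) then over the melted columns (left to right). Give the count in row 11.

249

20 rows total (5 × 4). Row 11: index ⌊(11-1)/4⌋ = 2 into host → YZ4; (11-1) mod 4 = 2 into the melted columns → ERROR.
So row 11 is (YZ4, ERROR, 249); count = 249.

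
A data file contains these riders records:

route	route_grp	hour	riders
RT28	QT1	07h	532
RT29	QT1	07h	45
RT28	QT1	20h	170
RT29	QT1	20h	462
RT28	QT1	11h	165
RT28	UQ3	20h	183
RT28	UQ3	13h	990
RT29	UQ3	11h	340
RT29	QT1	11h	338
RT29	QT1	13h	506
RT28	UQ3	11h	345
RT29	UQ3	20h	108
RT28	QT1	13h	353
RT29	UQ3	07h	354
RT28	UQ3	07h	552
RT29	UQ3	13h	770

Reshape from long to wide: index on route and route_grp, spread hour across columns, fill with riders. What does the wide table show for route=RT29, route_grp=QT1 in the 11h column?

338

Wide layout: rows indexed by route and route_grp, columns are the 4 distinct hour values (07h, 20h, 11h, 13h).
Cell (route=RT29, route_grp=QT1, hour=11h) draws from the long row where route=RT29, route_grp=QT1 and hour=11h, which has riders=338.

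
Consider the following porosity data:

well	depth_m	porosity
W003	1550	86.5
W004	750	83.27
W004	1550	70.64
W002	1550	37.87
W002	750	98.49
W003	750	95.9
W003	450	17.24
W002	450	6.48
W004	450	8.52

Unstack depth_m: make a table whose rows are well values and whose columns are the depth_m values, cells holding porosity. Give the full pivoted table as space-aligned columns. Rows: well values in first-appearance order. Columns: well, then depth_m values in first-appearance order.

well  1550   750    450  
W003  86.5   95.9   17.24
W004  70.64  83.27  8.52 
W002  37.87  98.49  6.48 

Columns: well plus the 3 distinct depth_m values (1550, 750, 450).
For example, row W003 column 1550 takes porosity=86.5 from the long row (W003, 1550).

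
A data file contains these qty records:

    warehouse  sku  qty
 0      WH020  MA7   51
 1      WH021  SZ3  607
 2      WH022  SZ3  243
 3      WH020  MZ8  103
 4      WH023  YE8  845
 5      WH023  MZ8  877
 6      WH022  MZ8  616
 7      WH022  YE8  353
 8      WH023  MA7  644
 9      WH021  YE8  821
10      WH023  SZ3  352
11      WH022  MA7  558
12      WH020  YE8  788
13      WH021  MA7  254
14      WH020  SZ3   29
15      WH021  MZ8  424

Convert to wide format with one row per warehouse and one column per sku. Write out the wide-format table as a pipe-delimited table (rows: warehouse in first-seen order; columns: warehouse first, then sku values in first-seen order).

Columns: warehouse plus the 4 distinct sku values (MA7, SZ3, MZ8, YE8).
For example, row WH020 column MA7 takes qty=51 from the long row (WH020, MA7).

| warehouse | MA7 | SZ3 | MZ8 | YE8 |
| WH020 | 51 | 29 | 103 | 788 |
| WH021 | 254 | 607 | 424 | 821 |
| WH022 | 558 | 243 | 616 | 353 |
| WH023 | 644 | 352 | 877 | 845 |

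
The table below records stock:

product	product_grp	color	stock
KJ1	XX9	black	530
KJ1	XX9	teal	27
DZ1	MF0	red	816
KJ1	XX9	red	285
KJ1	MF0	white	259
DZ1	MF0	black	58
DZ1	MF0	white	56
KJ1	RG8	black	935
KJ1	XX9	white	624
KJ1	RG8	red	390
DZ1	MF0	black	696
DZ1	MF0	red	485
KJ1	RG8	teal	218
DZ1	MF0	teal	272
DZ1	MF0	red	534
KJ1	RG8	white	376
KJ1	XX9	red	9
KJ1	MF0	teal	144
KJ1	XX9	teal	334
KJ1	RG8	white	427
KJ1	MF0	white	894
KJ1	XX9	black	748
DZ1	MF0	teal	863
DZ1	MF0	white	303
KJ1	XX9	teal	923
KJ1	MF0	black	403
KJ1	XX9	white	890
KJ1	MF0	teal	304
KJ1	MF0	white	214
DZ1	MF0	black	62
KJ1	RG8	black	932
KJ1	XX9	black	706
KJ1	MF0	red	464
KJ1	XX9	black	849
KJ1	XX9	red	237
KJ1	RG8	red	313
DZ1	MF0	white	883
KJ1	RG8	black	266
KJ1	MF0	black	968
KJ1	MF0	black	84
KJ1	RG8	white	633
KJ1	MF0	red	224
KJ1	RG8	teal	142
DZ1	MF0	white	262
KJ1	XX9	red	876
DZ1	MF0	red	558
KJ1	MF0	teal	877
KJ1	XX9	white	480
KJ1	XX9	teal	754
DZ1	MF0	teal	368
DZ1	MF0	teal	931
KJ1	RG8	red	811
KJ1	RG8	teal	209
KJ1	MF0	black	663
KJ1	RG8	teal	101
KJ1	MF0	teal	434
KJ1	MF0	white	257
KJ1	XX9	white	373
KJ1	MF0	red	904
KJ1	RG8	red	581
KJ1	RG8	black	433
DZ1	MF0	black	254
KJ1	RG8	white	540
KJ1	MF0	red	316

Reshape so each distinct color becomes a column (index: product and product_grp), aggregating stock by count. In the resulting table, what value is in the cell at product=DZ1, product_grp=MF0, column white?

Rows with product=DZ1, product_grp=MF0 and color=white: stock values are 56, 303, 883, 262.
4 rows match — count = 4.

4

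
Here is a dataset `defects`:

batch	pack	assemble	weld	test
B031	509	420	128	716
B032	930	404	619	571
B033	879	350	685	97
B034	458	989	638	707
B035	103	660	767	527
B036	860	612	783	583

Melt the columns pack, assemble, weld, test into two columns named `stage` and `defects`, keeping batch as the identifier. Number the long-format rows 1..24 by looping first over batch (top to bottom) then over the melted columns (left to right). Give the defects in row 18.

660

24 rows total (6 × 4). Row 18: index ⌊(18-1)/4⌋ = 4 into batch → B035; (18-1) mod 4 = 1 into the melted columns → assemble.
So row 18 is (B035, assemble, 660); defects = 660.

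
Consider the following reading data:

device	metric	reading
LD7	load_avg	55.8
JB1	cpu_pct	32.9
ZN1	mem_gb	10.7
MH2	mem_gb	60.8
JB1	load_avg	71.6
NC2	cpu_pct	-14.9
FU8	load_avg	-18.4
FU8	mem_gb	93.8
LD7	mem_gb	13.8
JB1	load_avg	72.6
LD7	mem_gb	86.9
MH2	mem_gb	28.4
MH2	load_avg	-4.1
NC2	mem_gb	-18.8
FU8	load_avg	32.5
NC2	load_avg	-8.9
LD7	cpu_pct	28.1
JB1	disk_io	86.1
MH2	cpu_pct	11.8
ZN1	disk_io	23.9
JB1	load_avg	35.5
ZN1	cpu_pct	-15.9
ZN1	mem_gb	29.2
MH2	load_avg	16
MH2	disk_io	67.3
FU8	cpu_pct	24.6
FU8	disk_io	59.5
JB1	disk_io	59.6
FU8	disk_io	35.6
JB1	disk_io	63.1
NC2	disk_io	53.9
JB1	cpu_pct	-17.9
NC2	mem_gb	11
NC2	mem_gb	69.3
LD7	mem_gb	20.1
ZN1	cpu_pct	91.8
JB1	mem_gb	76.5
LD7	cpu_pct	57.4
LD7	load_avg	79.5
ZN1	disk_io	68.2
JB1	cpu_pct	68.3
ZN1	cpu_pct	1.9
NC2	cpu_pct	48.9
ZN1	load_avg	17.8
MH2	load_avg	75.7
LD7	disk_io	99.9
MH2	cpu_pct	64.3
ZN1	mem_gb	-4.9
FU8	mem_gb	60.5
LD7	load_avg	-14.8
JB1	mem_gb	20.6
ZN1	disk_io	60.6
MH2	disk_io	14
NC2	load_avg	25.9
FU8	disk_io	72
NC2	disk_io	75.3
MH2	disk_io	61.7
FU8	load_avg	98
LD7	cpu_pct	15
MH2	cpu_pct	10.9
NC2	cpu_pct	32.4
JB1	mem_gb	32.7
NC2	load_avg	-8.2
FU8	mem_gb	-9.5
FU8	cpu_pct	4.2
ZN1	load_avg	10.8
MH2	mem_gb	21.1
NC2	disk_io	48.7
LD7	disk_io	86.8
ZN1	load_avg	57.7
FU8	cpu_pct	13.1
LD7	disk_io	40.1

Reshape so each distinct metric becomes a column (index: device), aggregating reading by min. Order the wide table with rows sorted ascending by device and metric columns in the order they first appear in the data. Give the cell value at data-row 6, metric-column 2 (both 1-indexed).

-15.9

With rows sorted ascending by device, row 6 is device=ZN1. metric columns in first-appearance order: load_avg, cpu_pct, mem_gb, disk_io; column 2 is cpu_pct.
Long rows with device=ZN1, metric=cpu_pct: min(-15.9, 91.8, 1.9) = -15.9.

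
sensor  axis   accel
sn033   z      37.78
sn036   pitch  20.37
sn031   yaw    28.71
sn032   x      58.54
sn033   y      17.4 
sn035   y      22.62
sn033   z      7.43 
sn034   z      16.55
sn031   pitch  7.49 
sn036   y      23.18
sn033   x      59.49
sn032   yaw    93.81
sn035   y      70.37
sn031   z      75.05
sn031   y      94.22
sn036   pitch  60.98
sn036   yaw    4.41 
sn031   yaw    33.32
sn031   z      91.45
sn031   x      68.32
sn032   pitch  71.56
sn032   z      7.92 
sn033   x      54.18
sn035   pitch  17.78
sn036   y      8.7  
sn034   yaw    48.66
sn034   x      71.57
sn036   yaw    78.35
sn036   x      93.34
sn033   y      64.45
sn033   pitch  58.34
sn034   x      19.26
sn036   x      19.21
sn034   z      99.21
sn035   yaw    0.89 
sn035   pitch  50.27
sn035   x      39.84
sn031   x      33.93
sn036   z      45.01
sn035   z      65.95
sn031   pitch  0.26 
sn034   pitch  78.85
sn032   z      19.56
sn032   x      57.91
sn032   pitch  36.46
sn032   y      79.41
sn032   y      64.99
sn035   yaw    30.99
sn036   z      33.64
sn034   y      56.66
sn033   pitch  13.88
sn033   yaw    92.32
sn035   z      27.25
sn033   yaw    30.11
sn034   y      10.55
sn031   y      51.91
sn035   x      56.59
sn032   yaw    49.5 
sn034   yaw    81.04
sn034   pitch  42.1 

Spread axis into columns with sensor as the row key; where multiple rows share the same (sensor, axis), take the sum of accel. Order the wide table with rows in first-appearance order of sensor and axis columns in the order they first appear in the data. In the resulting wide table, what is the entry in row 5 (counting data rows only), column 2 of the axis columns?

68.05

With rows in first-appearance order of sensor, row 5 is sensor=sn035. axis columns in first-appearance order: z, pitch, yaw, x, y; column 2 is pitch.
Long rows with sensor=sn035, axis=pitch: 17.78 + 50.27 = 68.05.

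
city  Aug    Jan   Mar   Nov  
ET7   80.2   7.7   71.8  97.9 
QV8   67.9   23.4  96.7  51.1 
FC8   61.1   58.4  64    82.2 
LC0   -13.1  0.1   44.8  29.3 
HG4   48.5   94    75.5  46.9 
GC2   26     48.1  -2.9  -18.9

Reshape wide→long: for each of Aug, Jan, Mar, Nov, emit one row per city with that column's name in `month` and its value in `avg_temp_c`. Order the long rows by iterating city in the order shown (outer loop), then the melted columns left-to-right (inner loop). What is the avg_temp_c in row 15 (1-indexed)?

44.8

24 rows total (6 × 4). Row 15: index ⌊(15-1)/4⌋ = 3 into city → LC0; (15-1) mod 4 = 2 into the melted columns → Mar.
So row 15 is (LC0, Mar, 44.8); avg_temp_c = 44.8.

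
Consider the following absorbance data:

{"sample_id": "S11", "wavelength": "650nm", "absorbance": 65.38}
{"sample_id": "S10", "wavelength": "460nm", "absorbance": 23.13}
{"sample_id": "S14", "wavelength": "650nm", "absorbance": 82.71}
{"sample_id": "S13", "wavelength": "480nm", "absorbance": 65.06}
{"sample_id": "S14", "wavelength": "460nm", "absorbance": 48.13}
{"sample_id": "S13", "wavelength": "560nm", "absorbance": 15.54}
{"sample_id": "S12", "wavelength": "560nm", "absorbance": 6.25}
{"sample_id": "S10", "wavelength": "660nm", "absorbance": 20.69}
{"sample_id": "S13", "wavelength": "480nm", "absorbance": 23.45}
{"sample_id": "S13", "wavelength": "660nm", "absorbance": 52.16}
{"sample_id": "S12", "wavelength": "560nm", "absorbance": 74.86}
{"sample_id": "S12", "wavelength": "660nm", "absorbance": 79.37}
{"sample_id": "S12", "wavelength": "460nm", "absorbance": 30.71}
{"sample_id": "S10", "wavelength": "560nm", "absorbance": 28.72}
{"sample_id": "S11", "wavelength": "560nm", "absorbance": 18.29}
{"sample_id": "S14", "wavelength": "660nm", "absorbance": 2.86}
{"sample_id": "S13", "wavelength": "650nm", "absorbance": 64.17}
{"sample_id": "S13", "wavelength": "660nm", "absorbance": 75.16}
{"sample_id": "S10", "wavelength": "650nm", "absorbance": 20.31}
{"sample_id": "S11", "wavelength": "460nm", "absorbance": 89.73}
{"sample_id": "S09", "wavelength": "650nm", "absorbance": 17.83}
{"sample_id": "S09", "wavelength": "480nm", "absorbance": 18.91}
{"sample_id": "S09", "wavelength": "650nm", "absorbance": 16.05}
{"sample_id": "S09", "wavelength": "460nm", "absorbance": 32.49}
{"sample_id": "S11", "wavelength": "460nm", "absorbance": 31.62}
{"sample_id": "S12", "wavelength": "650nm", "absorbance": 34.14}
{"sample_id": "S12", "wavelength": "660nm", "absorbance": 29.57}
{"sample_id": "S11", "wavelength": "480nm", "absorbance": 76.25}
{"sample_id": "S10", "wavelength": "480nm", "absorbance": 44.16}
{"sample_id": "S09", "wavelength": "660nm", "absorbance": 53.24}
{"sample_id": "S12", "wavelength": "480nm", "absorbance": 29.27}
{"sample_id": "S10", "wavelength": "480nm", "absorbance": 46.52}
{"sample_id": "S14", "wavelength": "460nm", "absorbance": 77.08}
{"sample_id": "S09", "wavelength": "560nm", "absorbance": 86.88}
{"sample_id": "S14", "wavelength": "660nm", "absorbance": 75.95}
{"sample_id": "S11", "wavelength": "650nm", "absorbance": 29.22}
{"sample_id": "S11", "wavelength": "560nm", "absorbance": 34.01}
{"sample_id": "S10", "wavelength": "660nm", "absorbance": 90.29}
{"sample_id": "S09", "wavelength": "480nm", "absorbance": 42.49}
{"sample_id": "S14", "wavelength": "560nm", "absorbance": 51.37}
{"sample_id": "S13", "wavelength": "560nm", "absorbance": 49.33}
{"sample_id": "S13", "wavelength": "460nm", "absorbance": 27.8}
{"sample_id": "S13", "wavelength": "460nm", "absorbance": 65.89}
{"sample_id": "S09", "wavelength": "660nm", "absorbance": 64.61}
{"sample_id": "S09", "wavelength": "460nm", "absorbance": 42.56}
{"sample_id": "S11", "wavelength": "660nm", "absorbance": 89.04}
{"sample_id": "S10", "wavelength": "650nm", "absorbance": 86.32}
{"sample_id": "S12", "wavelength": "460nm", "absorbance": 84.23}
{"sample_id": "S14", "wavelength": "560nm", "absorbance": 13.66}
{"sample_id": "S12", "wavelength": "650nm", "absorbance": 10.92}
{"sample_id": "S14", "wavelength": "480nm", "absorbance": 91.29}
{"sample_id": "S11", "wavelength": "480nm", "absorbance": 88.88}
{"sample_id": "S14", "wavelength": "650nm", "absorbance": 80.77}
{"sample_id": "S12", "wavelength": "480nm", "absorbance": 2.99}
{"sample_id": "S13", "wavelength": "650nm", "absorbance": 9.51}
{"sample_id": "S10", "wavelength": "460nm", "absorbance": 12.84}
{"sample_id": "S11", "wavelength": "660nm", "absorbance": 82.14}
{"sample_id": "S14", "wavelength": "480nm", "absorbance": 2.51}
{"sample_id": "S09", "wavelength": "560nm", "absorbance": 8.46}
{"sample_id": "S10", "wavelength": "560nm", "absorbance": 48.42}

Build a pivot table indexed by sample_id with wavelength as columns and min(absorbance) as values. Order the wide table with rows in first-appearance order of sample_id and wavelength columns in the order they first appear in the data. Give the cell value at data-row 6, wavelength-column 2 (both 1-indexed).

With rows in first-appearance order of sample_id, row 6 is sample_id=S09. wavelength columns in first-appearance order: 650nm, 460nm, 480nm, 560nm, 660nm; column 2 is 460nm.
Long rows with sample_id=S09, wavelength=460nm: min(32.49, 42.56) = 32.49.

32.49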